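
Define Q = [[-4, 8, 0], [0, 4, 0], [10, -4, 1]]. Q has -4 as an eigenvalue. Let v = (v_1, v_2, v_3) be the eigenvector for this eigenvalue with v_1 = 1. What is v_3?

Q + 4I = [[0, 8, 0], [0, 8, 0], [10, -4, 5]].
Solving (Q + 4I)v = 0 gives the eigenspace spanned by (1, 0, -2).
With v_1 = 1, v = (1, 0, -2), so v_3 = -2.

-2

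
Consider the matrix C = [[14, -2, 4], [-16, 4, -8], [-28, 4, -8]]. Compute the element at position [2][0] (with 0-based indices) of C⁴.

Characteristic polynomial: s^3 - 10s^2 + 24s = s(s - 6)(s - 4), so the eigenvalues are 0, 4, 6.
s=6: eigenvector (1, 0, -2).
s=4: eigenvector (1, 1, -2).
s=0: eigenvector (0, 2, 1).
P = [[1, 1, 0], [0, 1, 2], [-2, -2, 1]], D = diag(6, 4, 0), P⁻¹ = [[5, -1, 2], [-4, 1, -2], [2, 0, 1]].
C⁴ = P·diag(1296, 256, 0)·P⁻¹ = [[5456, -1040, 2080], [-1024, 256, -512], [-10912, 2080, -4160]].
The requested entry is -10912.

-10912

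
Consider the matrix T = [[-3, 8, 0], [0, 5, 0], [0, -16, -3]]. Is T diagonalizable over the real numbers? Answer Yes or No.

Yes

Characteristic polynomial: p(μ) = μ^3 + μ^2 - 21μ - 45 = (μ - 5)(μ + 3)^2.
μ = -3 has algebraic multiplicity 2; rank(T + 3I) = 1, so geometric multiplicity = 2.
Every eigenvalue has geometric = algebraic multiplicity, so T is diagonalizable.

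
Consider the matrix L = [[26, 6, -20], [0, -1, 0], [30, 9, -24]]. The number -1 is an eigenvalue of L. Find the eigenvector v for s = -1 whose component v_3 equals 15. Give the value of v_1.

L + 1I = [[27, 6, -20], [0, 0, 0], [30, 9, -23]].
Solving (L + 1I)v = 0 gives the eigenspace spanned by (10, 5, 15).
With v_3 = 15, v = (10, 5, 15), so v_1 = 10.

10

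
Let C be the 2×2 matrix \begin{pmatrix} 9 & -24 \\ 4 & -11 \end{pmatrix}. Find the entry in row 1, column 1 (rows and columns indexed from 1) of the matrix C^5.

Characteristic polynomial: s^2 + 2s - 3 = (s - 1)(s + 3), so the eigenvalues are -3, 1.
s=-3: eigenvector (-2, -1).
s=1: eigenvector (3, 1).
P = [[-2, 3], [-1, 1]], D = diag(-3, 1), P⁻¹ = [[1, -3], [1, -2]].
C⁵ = P·diag(-243, 1)·P⁻¹ = [[489, -1464], [244, -731]].
The requested entry is 489.

489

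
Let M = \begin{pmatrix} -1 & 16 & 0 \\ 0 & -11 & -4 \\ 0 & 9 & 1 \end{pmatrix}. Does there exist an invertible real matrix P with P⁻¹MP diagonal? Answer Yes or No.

No

Characteristic polynomial: p(λ) = λ^3 + 11λ^2 + 35λ + 25 = (λ + 1)(λ + 5)^2.
λ = -5 has algebraic multiplicity 2; rank(M + 5I) = 2, so geometric multiplicity = 1.
Geometric multiplicity < algebraic multiplicity, so M is not diagonalizable.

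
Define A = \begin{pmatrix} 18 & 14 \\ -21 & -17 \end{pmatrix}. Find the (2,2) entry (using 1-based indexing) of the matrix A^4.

-269

Characteristic polynomial: s^2 - s - 12 = (s - 4)(s + 3), so the eigenvalues are -3, 4.
s=4: eigenvector (-1, 1).
s=-3: eigenvector (-2, 3).
P = [[-1, -2], [1, 3]], D = diag(4, -3), P⁻¹ = [[-3, -2], [1, 1]].
A⁴ = P·diag(256, 81)·P⁻¹ = [[606, 350], [-525, -269]].
The requested entry is -269.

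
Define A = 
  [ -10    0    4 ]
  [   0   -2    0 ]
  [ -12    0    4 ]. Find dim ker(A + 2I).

A + 2I = [[-8, 0, 4], [0, 0, 0], [-12, 0, 6]].
This matrix has rank 1, so its null space has dimension 3 − 1 = 2.

2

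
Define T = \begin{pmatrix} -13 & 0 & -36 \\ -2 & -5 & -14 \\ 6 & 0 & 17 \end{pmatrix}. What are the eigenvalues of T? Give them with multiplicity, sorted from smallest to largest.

Characteristic polynomial: p(μ) = μ^3 + μ^2 - 25μ - 25 = (μ - 5)(μ + 1)(μ + 5).
Roots (with multiplicity): -5, -1, 5.

-5, -1, 5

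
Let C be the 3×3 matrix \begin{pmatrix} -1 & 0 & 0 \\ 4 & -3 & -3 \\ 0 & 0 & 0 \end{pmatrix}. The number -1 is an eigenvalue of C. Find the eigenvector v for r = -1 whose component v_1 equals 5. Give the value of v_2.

C + 1I = [[0, 0, 0], [4, -2, -3], [0, 0, 1]].
Solving (C + 1I)v = 0 gives the eigenspace spanned by (5, 10, 0).
With v_1 = 5, v = (5, 10, 0), so v_2 = 10.

10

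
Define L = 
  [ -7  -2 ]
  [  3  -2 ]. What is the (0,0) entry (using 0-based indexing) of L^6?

38683

Characteristic polynomial: μ^2 + 9μ + 20 = (μ + 4)(μ + 5), so the eigenvalues are -5, -4.
μ=-4: eigenvector (-2, 3).
μ=-5: eigenvector (-1, 1).
P = [[-2, -1], [3, 1]], D = diag(-4, -5), P⁻¹ = [[1, 1], [-3, -2]].
L⁶ = P·diag(4096, 15625)·P⁻¹ = [[38683, 23058], [-34587, -18962]].
The requested entry is 38683.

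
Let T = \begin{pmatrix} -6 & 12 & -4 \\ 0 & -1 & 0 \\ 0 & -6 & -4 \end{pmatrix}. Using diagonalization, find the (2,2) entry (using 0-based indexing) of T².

Characteristic polynomial: r^3 + 11r^2 + 34r + 24 = (r + 1)(r + 4)(r + 6), so the eigenvalues are -6, -4, -1.
r=-6: eigenvector (1, 0, 0).
r=-1: eigenvector (4, 1, -2).
r=-4: eigenvector (-2, 0, 1).
P = [[1, 4, -2], [0, 1, 0], [0, -2, 1]], D = diag(-6, -1, -4), P⁻¹ = [[1, 0, 2], [0, 1, 0], [0, 2, 1]].
T² = P·diag(36, 1, 16)·P⁻¹ = [[36, -60, 40], [0, 1, 0], [0, 30, 16]].
The requested entry is 16.

16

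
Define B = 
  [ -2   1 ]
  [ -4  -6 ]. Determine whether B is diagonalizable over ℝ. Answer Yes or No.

Characteristic polynomial: p(s) = s^2 + 8s + 16 = (s + 4)^2.
s = -4 has algebraic multiplicity 2; rank(B + 4I) = 1, so geometric multiplicity = 1.
Geometric multiplicity < algebraic multiplicity, so B is not diagonalizable.

No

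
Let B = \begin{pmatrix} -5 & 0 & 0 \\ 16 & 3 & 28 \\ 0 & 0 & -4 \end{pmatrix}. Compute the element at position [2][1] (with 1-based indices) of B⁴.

-1088

Characteristic polynomial: t^3 + 6t^2 - 7t - 60 = (t - 3)(t + 4)(t + 5), so the eigenvalues are -5, -4, 3.
t=3: eigenvector (0, 1, 0).
t=-5: eigenvector (1, -2, 0).
t=-4: eigenvector (0, -4, 1).
P = [[0, 1, 0], [1, -2, -4], [0, 0, 1]], D = diag(3, -5, -4), P⁻¹ = [[2, 1, 4], [1, 0, 0], [0, 0, 1]].
B⁴ = P·diag(81, 625, 256)·P⁻¹ = [[625, 0, 0], [-1088, 81, -700], [0, 0, 256]].
The requested entry is -1088.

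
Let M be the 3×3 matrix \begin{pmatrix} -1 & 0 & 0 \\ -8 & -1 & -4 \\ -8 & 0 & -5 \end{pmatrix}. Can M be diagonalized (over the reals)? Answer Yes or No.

Yes

Characteristic polynomial: p(λ) = λ^3 + 7λ^2 + 11λ + 5 = (λ + 1)^2(λ + 5).
λ = -1 has algebraic multiplicity 2; rank(M + 1I) = 1, so geometric multiplicity = 2.
Every eigenvalue has geometric = algebraic multiplicity, so M is diagonalizable.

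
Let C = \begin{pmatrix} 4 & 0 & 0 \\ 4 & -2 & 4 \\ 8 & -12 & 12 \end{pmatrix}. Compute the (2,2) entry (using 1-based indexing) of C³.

Characteristic polynomial: s^3 - 14s^2 + 64s - 96 = (s - 6)(s - 4)^2, so the eigenvalues are 4, 4, 6.
s=4: eigenvector (1, 0, -1).
s=6: eigenvector (0, 1, 2).
s=4: eigenvector (0, -2, -3).
P = [[1, 0, 0], [0, 1, -2], [-1, 2, -3]], D = diag(4, 6, 4), P⁻¹ = [[1, 0, 0], [2, -3, 2], [1, -2, 1]].
C³ = P·diag(64, 216, 64)·P⁻¹ = [[64, 0, 0], [304, -392, 304], [608, -912, 672]].
The requested entry is -392.

-392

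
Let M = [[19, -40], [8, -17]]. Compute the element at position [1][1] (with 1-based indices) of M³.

Characteristic polynomial: r^2 - 2r - 3 = (r - 3)(r + 1), so the eigenvalues are -1, 3.
r=3: eigenvector (5, 2).
r=-1: eigenvector (-2, -1).
P = [[5, -2], [2, -1]], D = diag(3, -1), P⁻¹ = [[1, -2], [2, -5]].
M³ = P·diag(27, -1)·P⁻¹ = [[139, -280], [56, -113]].
The requested entry is 139.

139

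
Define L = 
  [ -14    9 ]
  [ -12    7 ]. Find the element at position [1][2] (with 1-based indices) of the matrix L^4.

Characteristic polynomial: t^2 + 7t + 10 = (t + 2)(t + 5), so the eigenvalues are -5, -2.
t=-5: eigenvector (1, 1).
t=-2: eigenvector (3, 4).
P = [[1, 3], [1, 4]], D = diag(-5, -2), P⁻¹ = [[4, -3], [-1, 1]].
L⁴ = P·diag(625, 16)·P⁻¹ = [[2452, -1827], [2436, -1811]].
The requested entry is -1827.

-1827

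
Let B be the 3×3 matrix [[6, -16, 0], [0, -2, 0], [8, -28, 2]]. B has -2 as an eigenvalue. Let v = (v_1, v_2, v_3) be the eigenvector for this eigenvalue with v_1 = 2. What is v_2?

B + 2I = [[8, -16, 0], [0, 0, 0], [8, -28, 4]].
Solving (B + 2I)v = 0 gives the eigenspace spanned by (2, 1, 3).
With v_1 = 2, v = (2, 1, 3), so v_2 = 1.

1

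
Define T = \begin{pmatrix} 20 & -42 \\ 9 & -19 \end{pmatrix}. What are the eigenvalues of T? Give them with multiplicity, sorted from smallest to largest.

Characteristic polynomial: p(s) = s^2 - s - 2 = (s - 2)(s + 1).
Roots (with multiplicity): -1, 2.

-1, 2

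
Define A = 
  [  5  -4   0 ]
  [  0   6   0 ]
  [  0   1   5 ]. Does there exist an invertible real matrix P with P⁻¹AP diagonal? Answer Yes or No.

Yes

Characteristic polynomial: p(s) = s^3 - 16s^2 + 85s - 150 = (s - 6)(s - 5)^2.
s = 5 has algebraic multiplicity 2; rank(A − 5I) = 1, so geometric multiplicity = 2.
Every eigenvalue has geometric = algebraic multiplicity, so A is diagonalizable.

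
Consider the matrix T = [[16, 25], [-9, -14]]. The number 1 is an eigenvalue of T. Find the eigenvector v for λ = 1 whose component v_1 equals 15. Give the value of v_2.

T − 1I = [[15, 25], [-9, -15]].
Solving (T − 1I)v = 0 gives the eigenspace spanned by (15, -9).
With v_1 = 15, v = (15, -9), so v_2 = -9.

-9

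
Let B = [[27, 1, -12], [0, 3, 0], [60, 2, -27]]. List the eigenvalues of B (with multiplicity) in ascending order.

Characteristic polynomial: p(μ) = μ^3 - 3μ^2 - 9μ + 27 = (μ - 3)^2(μ + 3).
Roots (with multiplicity): -3, 3, 3.

-3, 3, 3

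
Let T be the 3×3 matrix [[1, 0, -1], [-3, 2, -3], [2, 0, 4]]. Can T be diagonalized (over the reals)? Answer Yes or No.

Yes

Characteristic polynomial: p(s) = s^3 - 7s^2 + 16s - 12 = (s - 3)(s - 2)^2.
s = 2 has algebraic multiplicity 2; rank(T − 2I) = 1, so geometric multiplicity = 2.
Every eigenvalue has geometric = algebraic multiplicity, so T is diagonalizable.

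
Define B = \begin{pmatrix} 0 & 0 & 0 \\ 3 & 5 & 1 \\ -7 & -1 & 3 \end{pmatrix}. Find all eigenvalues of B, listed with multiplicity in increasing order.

Characteristic polynomial: p(λ) = λ^3 - 8λ^2 + 16λ = λ(λ - 4)^2.
Roots (with multiplicity): 0, 4, 4.

0, 4, 4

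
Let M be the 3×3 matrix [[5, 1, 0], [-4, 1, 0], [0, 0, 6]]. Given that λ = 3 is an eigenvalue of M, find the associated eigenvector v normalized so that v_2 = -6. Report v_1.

M − 3I = [[2, 1, 0], [-4, -2, 0], [0, 0, 3]].
Solving (M − 3I)v = 0 gives the eigenspace spanned by (3, -6, 0).
With v_2 = -6, v = (3, -6, 0), so v_1 = 3.

3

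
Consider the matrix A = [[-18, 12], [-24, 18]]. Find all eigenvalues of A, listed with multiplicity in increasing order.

-6, 6

Characteristic polynomial: p(λ) = λ^2 - 36 = (λ - 6)(λ + 6).
Roots (with multiplicity): -6, 6.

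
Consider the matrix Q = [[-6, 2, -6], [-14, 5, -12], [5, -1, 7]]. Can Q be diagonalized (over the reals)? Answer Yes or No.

No

Characteristic polynomial: p(r) = r^3 - 6r^2 + 9r - 4 = (r - 4)(r - 1)^2.
r = 1 has algebraic multiplicity 2; rank(Q − 1I) = 2, so geometric multiplicity = 1.
Geometric multiplicity < algebraic multiplicity, so Q is not diagonalizable.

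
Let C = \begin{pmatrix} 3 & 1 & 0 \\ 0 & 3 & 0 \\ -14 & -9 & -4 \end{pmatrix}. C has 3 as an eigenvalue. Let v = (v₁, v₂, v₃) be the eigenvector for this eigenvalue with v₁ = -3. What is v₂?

C − 3I = [[0, 1, 0], [0, 0, 0], [-14, -9, -7]].
Solving (C − 3I)v = 0 gives the eigenspace spanned by (-3, 0, 6).
With v₁ = -3, v = (-3, 0, 6), so v₂ = 0.

0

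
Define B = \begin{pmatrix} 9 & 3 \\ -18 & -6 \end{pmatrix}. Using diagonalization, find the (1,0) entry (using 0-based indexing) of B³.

-162

Characteristic polynomial: s^2 - 3s = s(s - 3), so the eigenvalues are 0, 3.
s=0: eigenvector (-1, 3).
s=3: eigenvector (1, -2).
P = [[-1, 1], [3, -2]], D = diag(0, 3), P⁻¹ = [[2, 1], [3, 1]].
B³ = P·diag(0, 27)·P⁻¹ = [[81, 27], [-162, -54]].
The requested entry is -162.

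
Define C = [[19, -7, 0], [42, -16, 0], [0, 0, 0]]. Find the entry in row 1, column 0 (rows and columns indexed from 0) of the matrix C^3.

Characteristic polynomial: t^3 - 3t^2 - 10t = t(t - 5)(t + 2), so the eigenvalues are -2, 0, 5.
t=5: eigenvector (1, 2, 0).
t=0: eigenvector (0, 0, 1).
t=-2: eigenvector (1, 3, 0).
P = [[1, 0, 1], [2, 0, 3], [0, 1, 0]], D = diag(5, 0, -2), P⁻¹ = [[3, -1, 0], [0, 0, 1], [-2, 1, 0]].
C³ = P·diag(125, 0, -8)·P⁻¹ = [[391, -133, 0], [798, -274, 0], [0, 0, 0]].
The requested entry is 798.

798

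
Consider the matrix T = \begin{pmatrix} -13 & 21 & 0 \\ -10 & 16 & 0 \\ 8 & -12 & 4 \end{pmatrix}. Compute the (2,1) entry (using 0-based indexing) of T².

Characteristic polynomial: μ^3 - 7μ^2 + 14μ - 8 = (μ - 4)(μ - 2)(μ - 1), so the eigenvalues are 1, 2, 4.
μ=1: eigenvector (3, 2, 0).
μ=2: eigenvector (7, 5, 2).
μ=4: eigenvector (0, 0, 1).
P = [[3, 7, 0], [2, 5, 0], [0, 2, 1]], D = diag(1, 2, 4), P⁻¹ = [[5, -7, 0], [-2, 3, 0], [4, -6, 1]].
T² = P·diag(1, 4, 16)·P⁻¹ = [[-41, 63, 0], [-30, 46, 0], [48, -72, 16]].
The requested entry is -72.

-72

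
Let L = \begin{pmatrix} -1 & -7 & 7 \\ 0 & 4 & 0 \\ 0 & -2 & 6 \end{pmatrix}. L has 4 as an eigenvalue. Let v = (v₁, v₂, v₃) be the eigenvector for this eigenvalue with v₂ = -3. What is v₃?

-3

L − 4I = [[-5, -7, 7], [0, 0, 0], [0, -2, 2]].
Solving (L − 4I)v = 0 gives the eigenspace spanned by (0, -3, -3).
With v₂ = -3, v = (0, -3, -3), so v₃ = -3.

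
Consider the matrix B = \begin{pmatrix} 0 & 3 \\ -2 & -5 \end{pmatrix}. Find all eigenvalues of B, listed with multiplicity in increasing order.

-3, -2

Characteristic polynomial: p(λ) = λ^2 + 5λ + 6 = (λ + 2)(λ + 3).
Roots (with multiplicity): -3, -2.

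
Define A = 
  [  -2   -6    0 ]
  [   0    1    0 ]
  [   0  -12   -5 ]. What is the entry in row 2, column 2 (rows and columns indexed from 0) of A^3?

-125

Characteristic polynomial: s^3 + 6s^2 + 3s - 10 = (s - 1)(s + 2)(s + 5), so the eigenvalues are -5, -2, 1.
s=-2: eigenvector (1, 0, 0).
s=1: eigenvector (-2, 1, -2).
s=-5: eigenvector (0, 0, 1).
P = [[1, -2, 0], [0, 1, 0], [0, -2, 1]], D = diag(-2, 1, -5), P⁻¹ = [[1, 2, 0], [0, 1, 0], [0, 2, 1]].
A³ = P·diag(-8, 1, -125)·P⁻¹ = [[-8, -18, 0], [0, 1, 0], [0, -252, -125]].
The requested entry is -125.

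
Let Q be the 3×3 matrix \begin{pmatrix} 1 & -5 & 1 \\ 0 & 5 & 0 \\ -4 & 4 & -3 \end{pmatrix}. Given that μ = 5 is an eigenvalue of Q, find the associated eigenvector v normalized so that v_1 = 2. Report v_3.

-2

Q − 5I = [[-4, -5, 1], [0, 0, 0], [-4, 4, -8]].
Solving (Q − 5I)v = 0 gives the eigenspace spanned by (2, -2, -2).
With v_1 = 2, v = (2, -2, -2), so v_3 = -2.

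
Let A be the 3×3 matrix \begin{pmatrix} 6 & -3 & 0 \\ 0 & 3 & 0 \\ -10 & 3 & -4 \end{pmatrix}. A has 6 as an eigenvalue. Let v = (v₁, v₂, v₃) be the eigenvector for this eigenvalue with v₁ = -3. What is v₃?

3

A − 6I = [[0, -3, 0], [0, -3, 0], [-10, 3, -10]].
Solving (A − 6I)v = 0 gives the eigenspace spanned by (-3, 0, 3).
With v₁ = -3, v = (-3, 0, 3), so v₃ = 3.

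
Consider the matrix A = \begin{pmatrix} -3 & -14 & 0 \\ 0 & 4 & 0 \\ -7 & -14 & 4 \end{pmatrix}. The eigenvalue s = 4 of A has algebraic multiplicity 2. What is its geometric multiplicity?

2

A − 4I = [[-7, -14, 0], [0, 0, 0], [-7, -14, 0]].
This matrix has rank 1, so its null space has dimension 3 − 1 = 2.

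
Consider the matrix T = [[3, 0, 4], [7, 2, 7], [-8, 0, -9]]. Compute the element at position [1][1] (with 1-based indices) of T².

-23

Characteristic polynomial: s^3 + 4s^2 - 7s - 10 = (s - 2)(s + 1)(s + 5), so the eigenvalues are -5, -1, 2.
s=-5: eigenvector (-1, -1, 2).
s=-1: eigenvector (-1, 0, 1).
s=2: eigenvector (0, 1, 0).
P = [[-1, -1, 0], [-1, 0, 1], [2, 1, 0]], D = diag(-5, -1, 2), P⁻¹ = [[1, 0, 1], [-2, 0, -1], [1, 1, 1]].
T² = P·diag(25, 1, 4)·P⁻¹ = [[-23, 0, -24], [-21, 4, -21], [48, 0, 49]].
The requested entry is -23.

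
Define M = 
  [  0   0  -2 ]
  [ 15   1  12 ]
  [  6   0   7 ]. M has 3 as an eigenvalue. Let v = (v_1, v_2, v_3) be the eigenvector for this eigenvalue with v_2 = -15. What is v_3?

-15

M − 3I = [[-3, 0, -2], [15, -2, 12], [6, 0, 4]].
Solving (M − 3I)v = 0 gives the eigenspace spanned by (10, -15, -15).
With v_2 = -15, v = (10, -15, -15), so v_3 = -15.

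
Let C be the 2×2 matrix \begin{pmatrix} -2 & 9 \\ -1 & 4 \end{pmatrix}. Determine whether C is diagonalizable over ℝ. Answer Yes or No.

No

Characteristic polynomial: p(μ) = μ^2 - 2μ + 1 = (μ - 1)^2.
μ = 1 has algebraic multiplicity 2; rank(C − 1I) = 1, so geometric multiplicity = 1.
Geometric multiplicity < algebraic multiplicity, so C is not diagonalizable.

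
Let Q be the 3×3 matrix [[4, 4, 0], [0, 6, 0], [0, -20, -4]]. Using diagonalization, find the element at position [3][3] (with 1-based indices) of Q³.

-64

Characteristic polynomial: t^3 - 6t^2 - 16t + 96 = (t - 6)(t - 4)(t + 4), so the eigenvalues are -4, 4, 6.
t=-4: eigenvector (0, 0, 1).
t=6: eigenvector (2, 1, -2).
t=4: eigenvector (1, 0, 0).
P = [[0, 2, 1], [0, 1, 0], [1, -2, 0]], D = diag(-4, 6, 4), P⁻¹ = [[0, 2, 1], [0, 1, 0], [1, -2, 0]].
Q³ = P·diag(-64, 216, 64)·P⁻¹ = [[64, 304, 0], [0, 216, 0], [0, -560, -64]].
The requested entry is -64.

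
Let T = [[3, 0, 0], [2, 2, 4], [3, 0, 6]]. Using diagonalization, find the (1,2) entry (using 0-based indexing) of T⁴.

1280

Characteristic polynomial: μ^3 - 11μ^2 + 36μ - 36 = (μ - 6)(μ - 3)(μ - 2), so the eigenvalues are 2, 3, 6.
μ=6: eigenvector (0, 1, 1).
μ=2: eigenvector (0, 1, 0).
μ=3: eigenvector (1, -2, -1).
P = [[0, 0, 1], [1, 1, -2], [1, 0, -1]], D = diag(6, 2, 3), P⁻¹ = [[1, 0, 1], [1, 1, -1], [1, 0, 0]].
T⁴ = P·diag(1296, 16, 81)·P⁻¹ = [[81, 0, 0], [1150, 16, 1280], [1215, 0, 1296]].
The requested entry is 1280.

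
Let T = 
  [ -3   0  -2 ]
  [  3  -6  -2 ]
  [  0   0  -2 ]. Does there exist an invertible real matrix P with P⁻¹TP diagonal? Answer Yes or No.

Characteristic polynomial: p(λ) = λ^3 + 11λ^2 + 36λ + 36 = (λ + 2)(λ + 3)(λ + 6).
All 3 eigenvalues are distinct, so T is diagonalizable.

Yes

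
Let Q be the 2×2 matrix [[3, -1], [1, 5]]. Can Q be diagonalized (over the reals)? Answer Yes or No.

No

Characteristic polynomial: p(r) = r^2 - 8r + 16 = (r - 4)^2.
r = 4 has algebraic multiplicity 2; rank(Q − 4I) = 1, so geometric multiplicity = 1.
Geometric multiplicity < algebraic multiplicity, so Q is not diagonalizable.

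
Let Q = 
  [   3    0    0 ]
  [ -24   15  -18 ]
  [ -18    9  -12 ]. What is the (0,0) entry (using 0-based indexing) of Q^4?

Characteristic polynomial: s^3 - 6s^2 - 9s + 54 = (s - 6)(s - 3)(s + 3), so the eigenvalues are -3, 3, 6.
s=-3: eigenvector (0, 1, 1).
s=6: eigenvector (0, 2, 1).
s=3: eigenvector (1, 2, 0).
P = [[0, 0, 1], [1, 2, 2], [1, 1, 0]], D = diag(-3, 6, 3), P⁻¹ = [[2, -1, 2], [-2, 1, -1], [1, 0, 0]].
Q⁴ = P·diag(81, 1296, 81)·P⁻¹ = [[81, 0, 0], [-4860, 2511, -2430], [-2430, 1215, -1134]].
The requested entry is 81.

81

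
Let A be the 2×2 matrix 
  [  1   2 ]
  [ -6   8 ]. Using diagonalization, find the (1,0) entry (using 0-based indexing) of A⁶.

Characteristic polynomial: r^2 - 9r + 20 = (r - 5)(r - 4), so the eigenvalues are 4, 5.
r=5: eigenvector (1, 2).
r=4: eigenvector (-2, -3).
P = [[1, -2], [2, -3]], D = diag(5, 4), P⁻¹ = [[-3, 2], [-2, 1]].
A⁶ = P·diag(15625, 4096)·P⁻¹ = [[-30491, 23058], [-69174, 50212]].
The requested entry is -69174.

-69174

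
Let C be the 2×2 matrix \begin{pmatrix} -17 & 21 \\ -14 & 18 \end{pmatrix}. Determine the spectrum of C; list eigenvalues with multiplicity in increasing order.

Characteristic polynomial: p(λ) = λ^2 - λ - 12 = (λ - 4)(λ + 3).
Roots (with multiplicity): -3, 4.

-3, 4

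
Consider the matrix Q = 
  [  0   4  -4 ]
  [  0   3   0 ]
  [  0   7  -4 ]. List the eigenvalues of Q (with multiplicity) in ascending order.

Characteristic polynomial: p(s) = s^3 + s^2 - 12s = s(s - 3)(s + 4).
Roots (with multiplicity): -4, 0, 3.

-4, 0, 3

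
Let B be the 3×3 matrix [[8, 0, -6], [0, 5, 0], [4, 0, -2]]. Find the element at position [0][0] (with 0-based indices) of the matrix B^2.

40

Characteristic polynomial: r^3 - 11r^2 + 38r - 40 = (r - 5)(r - 4)(r - 2), so the eigenvalues are 2, 4, 5.
r=4: eigenvector (3, 0, 2).
r=5: eigenvector (0, 1, 0).
r=2: eigenvector (1, 0, 1).
P = [[3, 0, 1], [0, 1, 0], [2, 0, 1]], D = diag(4, 5, 2), P⁻¹ = [[1, 0, -1], [0, 1, 0], [-2, 0, 3]].
B² = P·diag(16, 25, 4)·P⁻¹ = [[40, 0, -36], [0, 25, 0], [24, 0, -20]].
The requested entry is 40.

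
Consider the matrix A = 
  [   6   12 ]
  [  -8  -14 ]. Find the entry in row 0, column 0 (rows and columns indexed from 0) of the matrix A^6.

-93120

Characteristic polynomial: t^2 + 8t + 12 = (t + 2)(t + 6), so the eigenvalues are -6, -2.
t=-2: eigenvector (3, -2).
t=-6: eigenvector (-1, 1).
P = [[3, -1], [-2, 1]], D = diag(-2, -6), P⁻¹ = [[1, 1], [2, 3]].
A⁶ = P·diag(64, 46656)·P⁻¹ = [[-93120, -139776], [93184, 139840]].
The requested entry is -93120.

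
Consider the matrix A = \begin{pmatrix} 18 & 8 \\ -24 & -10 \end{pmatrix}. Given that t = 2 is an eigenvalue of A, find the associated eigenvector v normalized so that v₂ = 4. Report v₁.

A − 2I = [[16, 8], [-24, -12]].
Solving (A − 2I)v = 0 gives the eigenspace spanned by (-2, 4).
With v₂ = 4, v = (-2, 4), so v₁ = -2.

-2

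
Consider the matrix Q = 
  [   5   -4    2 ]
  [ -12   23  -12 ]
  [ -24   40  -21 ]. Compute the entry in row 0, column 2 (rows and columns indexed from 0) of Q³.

98

Characteristic polynomial: r^3 - 7r^2 + 7r + 15 = (r - 5)(r - 3)(r + 1), so the eigenvalues are -1, 3, 5.
r=5: eigenvector (1, -2, -4).
r=3: eigenvector (-1, 0, 1).
r=-1: eigenvector (0, 1, 2).
P = [[1, -1, 0], [-2, 0, 1], [-4, 1, 2]], D = diag(5, 3, -1), P⁻¹ = [[1, -2, 1], [0, -2, 1], [2, -3, 2]].
Q³ = P·diag(125, 27, -1)·P⁻¹ = [[125, -196, 98], [-252, 503, -252], [-504, 952, -477]].
The requested entry is 98.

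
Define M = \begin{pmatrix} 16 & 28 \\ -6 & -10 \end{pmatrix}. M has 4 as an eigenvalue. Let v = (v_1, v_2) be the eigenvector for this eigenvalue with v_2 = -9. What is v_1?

M − 4I = [[12, 28], [-6, -14]].
Solving (M − 4I)v = 0 gives the eigenspace spanned by (21, -9).
With v_2 = -9, v = (21, -9), so v_1 = 21.

21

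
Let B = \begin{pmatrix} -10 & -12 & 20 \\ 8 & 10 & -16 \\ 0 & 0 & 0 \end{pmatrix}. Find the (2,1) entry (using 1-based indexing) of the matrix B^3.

32

Characteristic polynomial: s^3 - 4s = s(s - 2)(s + 2), so the eigenvalues are -2, 0, 2.
s=-2: eigenvector (-3, 2, 0).
s=2: eigenvector (1, -1, 0).
s=0: eigenvector (2, 0, 1).
P = [[-3, 1, 2], [2, -1, 0], [0, 0, 1]], D = diag(-2, 2, 0), P⁻¹ = [[-1, -1, 2], [-2, -3, 4], [0, 0, 1]].
B³ = P·diag(-8, 8, 0)·P⁻¹ = [[-40, -48, 80], [32, 40, -64], [0, 0, 0]].
The requested entry is 32.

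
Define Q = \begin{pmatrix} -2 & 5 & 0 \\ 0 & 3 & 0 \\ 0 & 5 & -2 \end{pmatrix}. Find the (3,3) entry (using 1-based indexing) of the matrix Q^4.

16

Characteristic polynomial: s^3 + s^2 - 8s - 12 = (s - 3)(s + 2)^2, so the eigenvalues are -2, -2, 3.
s=-2: eigenvector (-1, 0, -1).
s=-2: eigenvector (1, 0, 0).
s=3: eigenvector (1, 1, 1).
P = [[-1, 1, 1], [0, 0, 1], [-1, 0, 1]], D = diag(-2, -2, 3), P⁻¹ = [[0, 1, -1], [1, 0, -1], [0, 1, 0]].
Q⁴ = P·diag(16, 16, 81)·P⁻¹ = [[16, 65, 0], [0, 81, 0], [0, 65, 16]].
The requested entry is 16.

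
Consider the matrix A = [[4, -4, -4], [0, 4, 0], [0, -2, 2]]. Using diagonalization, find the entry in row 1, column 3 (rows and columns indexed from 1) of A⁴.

-480

Characteristic polynomial: λ^3 - 10λ^2 + 32λ - 32 = (λ - 4)^2(λ - 2), so the eigenvalues are 2, 4, 4.
λ=4: eigenvector (1, 0, 0).
λ=4: eigenvector (-2, 1, -1).
λ=2: eigenvector (2, 0, 1).
P = [[1, -2, 2], [0, 1, 0], [0, -1, 1]], D = diag(4, 4, 2), P⁻¹ = [[1, 0, -2], [0, 1, 0], [0, 1, 1]].
A⁴ = P·diag(256, 256, 16)·P⁻¹ = [[256, -480, -480], [0, 256, 0], [0, -240, 16]].
The requested entry is -480.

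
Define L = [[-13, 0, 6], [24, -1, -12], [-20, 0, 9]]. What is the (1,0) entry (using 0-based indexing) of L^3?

Characteristic polynomial: s^3 + 5s^2 + 7s + 3 = (s + 1)^2(s + 3), so the eigenvalues are -3, -1, -1.
s=-1: eigenvector (0, 1, 0).
s=-1: eigenvector (1, -2, 2).
s=-3: eigenvector (-3, 6, -5).
P = [[0, 1, -3], [1, -2, 6], [0, 2, -5]], D = diag(-1, -1, -3), P⁻¹ = [[2, 1, 0], [-5, 0, 3], [-2, 0, 1]].
L³ = P·diag(-1, -1, -27)·P⁻¹ = [[-157, 0, 78], [312, -1, -156], [-260, 0, 129]].
The requested entry is 312.

312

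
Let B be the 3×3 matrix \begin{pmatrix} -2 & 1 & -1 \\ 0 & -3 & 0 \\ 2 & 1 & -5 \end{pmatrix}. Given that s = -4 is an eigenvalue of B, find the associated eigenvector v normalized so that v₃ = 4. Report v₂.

B + 4I = [[2, 1, -1], [0, 1, 0], [2, 1, -1]].
Solving (B + 4I)v = 0 gives the eigenspace spanned by (2, 0, 4).
With v₃ = 4, v = (2, 0, 4), so v₂ = 0.

0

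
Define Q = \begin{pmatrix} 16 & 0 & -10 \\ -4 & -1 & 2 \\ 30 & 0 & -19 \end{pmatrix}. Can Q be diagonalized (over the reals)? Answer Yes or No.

Yes

Characteristic polynomial: p(t) = t^3 + 4t^2 - t - 4 = (t - 1)(t + 1)(t + 4).
All 3 eigenvalues are distinct, so Q is diagonalizable.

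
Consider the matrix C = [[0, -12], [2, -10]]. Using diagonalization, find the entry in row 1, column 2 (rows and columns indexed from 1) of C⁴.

Characteristic polynomial: λ^2 + 10λ + 24 = (λ + 4)(λ + 6), so the eigenvalues are -6, -4.
λ=-6: eigenvector (-2, -1).
λ=-4: eigenvector (3, 1).
P = [[-2, 3], [-1, 1]], D = diag(-6, -4), P⁻¹ = [[1, -3], [1, -2]].
C⁴ = P·diag(1296, 256)·P⁻¹ = [[-1824, 6240], [-1040, 3376]].
The requested entry is 6240.

6240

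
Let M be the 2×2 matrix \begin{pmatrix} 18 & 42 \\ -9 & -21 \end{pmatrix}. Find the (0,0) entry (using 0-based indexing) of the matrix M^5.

Characteristic polynomial: λ^2 + 3λ = λ(λ + 3), so the eigenvalues are -3, 0.
λ=-3: eigenvector (-2, 1).
λ=0: eigenvector (7, -3).
P = [[-2, 7], [1, -3]], D = diag(-3, 0), P⁻¹ = [[3, 7], [1, 2]].
M⁵ = P·diag(-243, 0)·P⁻¹ = [[1458, 3402], [-729, -1701]].
The requested entry is 1458.

1458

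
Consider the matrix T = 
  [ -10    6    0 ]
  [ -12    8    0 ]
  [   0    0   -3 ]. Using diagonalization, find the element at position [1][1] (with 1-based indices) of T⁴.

Characteristic polynomial: r^3 + 5r^2 - 2r - 24 = (r - 2)(r + 3)(r + 4), so the eigenvalues are -4, -3, 2.
r=2: eigenvector (-1, -2, 0).
r=-4: eigenvector (1, 1, 0).
r=-3: eigenvector (0, 0, 1).
P = [[-1, 1, 0], [-2, 1, 0], [0, 0, 1]], D = diag(2, -4, -3), P⁻¹ = [[1, -1, 0], [2, -1, 0], [0, 0, 1]].
T⁴ = P·diag(16, 256, 81)·P⁻¹ = [[496, -240, 0], [480, -224, 0], [0, 0, 81]].
The requested entry is 496.

496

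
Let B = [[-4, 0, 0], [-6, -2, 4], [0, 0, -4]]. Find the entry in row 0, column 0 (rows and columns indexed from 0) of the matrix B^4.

256

Characteristic polynomial: μ^3 + 10μ^2 + 32μ + 32 = (μ + 2)(μ + 4)^2, so the eigenvalues are -4, -4, -2.
μ=-4: eigenvector (1, 1, 1).
μ=-2: eigenvector (0, 1, 0).
μ=-4: eigenvector (0, -2, 1).
P = [[1, 0, 0], [1, 1, -2], [1, 0, 1]], D = diag(-4, -2, -4), P⁻¹ = [[1, 0, 0], [-3, 1, 2], [-1, 0, 1]].
B⁴ = P·diag(256, 16, 256)·P⁻¹ = [[256, 0, 0], [720, 16, -480], [0, 0, 256]].
The requested entry is 256.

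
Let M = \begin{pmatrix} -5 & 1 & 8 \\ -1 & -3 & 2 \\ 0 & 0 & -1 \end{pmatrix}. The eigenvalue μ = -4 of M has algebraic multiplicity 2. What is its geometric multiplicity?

1

M + 4I = [[-1, 1, 8], [-1, 1, 2], [0, 0, 3]].
This matrix has rank 2, so its null space has dimension 3 − 2 = 1.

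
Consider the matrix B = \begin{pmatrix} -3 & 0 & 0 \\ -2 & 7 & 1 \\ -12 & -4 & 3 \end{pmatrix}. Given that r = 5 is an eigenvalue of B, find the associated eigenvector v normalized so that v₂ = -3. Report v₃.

B − 5I = [[-8, 0, 0], [-2, 2, 1], [-12, -4, -2]].
Solving (B − 5I)v = 0 gives the eigenspace spanned by (0, -3, 6).
With v₂ = -3, v = (0, -3, 6), so v₃ = 6.

6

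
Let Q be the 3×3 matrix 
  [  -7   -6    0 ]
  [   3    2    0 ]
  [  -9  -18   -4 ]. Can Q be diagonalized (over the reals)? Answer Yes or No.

Characteristic polynomial: p(s) = s^3 + 9s^2 + 24s + 16 = (s + 1)(s + 4)^2.
s = -4 has algebraic multiplicity 2; rank(Q + 4I) = 1, so geometric multiplicity = 2.
Every eigenvalue has geometric = algebraic multiplicity, so Q is diagonalizable.

Yes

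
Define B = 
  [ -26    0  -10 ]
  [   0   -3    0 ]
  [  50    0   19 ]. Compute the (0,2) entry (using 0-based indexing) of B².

Characteristic polynomial: r^3 + 10r^2 + 27r + 18 = (r + 1)(r + 3)(r + 6), so the eigenvalues are -6, -3, -1.
r=-6: eigenvector (1, 0, -2).
r=-3: eigenvector (0, 1, 0).
r=-1: eigenvector (-2, 0, 5).
P = [[1, 0, -2], [0, 1, 0], [-2, 0, 5]], D = diag(-6, -3, -1), P⁻¹ = [[5, 0, 2], [0, 1, 0], [2, 0, 1]].
B² = P·diag(36, 9, 1)·P⁻¹ = [[176, 0, 70], [0, 9, 0], [-350, 0, -139]].
The requested entry is 70.

70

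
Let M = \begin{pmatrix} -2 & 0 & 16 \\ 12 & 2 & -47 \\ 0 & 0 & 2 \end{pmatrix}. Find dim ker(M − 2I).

1

M − 2I = [[-4, 0, 16], [12, 0, -47], [0, 0, 0]].
This matrix has rank 2, so its null space has dimension 3 − 2 = 1.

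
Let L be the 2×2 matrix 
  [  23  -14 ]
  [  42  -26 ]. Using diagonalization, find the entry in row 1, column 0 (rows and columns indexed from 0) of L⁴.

Characteristic polynomial: s^2 + 3s - 10 = (s - 2)(s + 5), so the eigenvalues are -5, 2.
s=2: eigenvector (-2, -3).
s=-5: eigenvector (-1, -2).
P = [[-2, -1], [-3, -2]], D = diag(2, -5), P⁻¹ = [[-2, 1], [3, -2]].
L⁴ = P·diag(16, 625)·P⁻¹ = [[-1811, 1218], [-3654, 2452]].
The requested entry is -3654.

-3654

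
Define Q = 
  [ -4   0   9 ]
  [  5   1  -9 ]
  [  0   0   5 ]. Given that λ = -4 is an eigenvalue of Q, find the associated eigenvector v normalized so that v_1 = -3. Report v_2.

Q + 4I = [[0, 0, 9], [5, 5, -9], [0, 0, 9]].
Solving (Q + 4I)v = 0 gives the eigenspace spanned by (-3, 3, 0).
With v_1 = -3, v = (-3, 3, 0), so v_2 = 3.

3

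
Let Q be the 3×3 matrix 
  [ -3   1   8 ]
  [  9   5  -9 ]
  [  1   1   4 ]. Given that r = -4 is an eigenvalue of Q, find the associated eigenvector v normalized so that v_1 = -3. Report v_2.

3

Q + 4I = [[1, 1, 8], [9, 9, -9], [1, 1, 8]].
Solving (Q + 4I)v = 0 gives the eigenspace spanned by (-3, 3, 0).
With v_1 = -3, v = (-3, 3, 0), so v_2 = 3.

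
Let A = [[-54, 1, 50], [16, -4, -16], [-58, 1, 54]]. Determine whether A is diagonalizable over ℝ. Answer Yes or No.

No

Characteristic polynomial: p(μ) = μ^3 + 4μ^2 - 16μ - 64 = (μ - 4)(μ + 4)^2.
μ = -4 has algebraic multiplicity 2; rank(A + 4I) = 2, so geometric multiplicity = 1.
Geometric multiplicity < algebraic multiplicity, so A is not diagonalizable.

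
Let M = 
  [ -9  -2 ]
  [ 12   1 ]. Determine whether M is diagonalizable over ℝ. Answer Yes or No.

Characteristic polynomial: p(t) = t^2 + 8t + 15 = (t + 3)(t + 5).
All 2 eigenvalues are distinct, so M is diagonalizable.

Yes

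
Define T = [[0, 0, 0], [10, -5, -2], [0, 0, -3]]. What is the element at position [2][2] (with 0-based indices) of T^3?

-27

Characteristic polynomial: r^3 + 8r^2 + 15r = r(r + 3)(r + 5), so the eigenvalues are -5, -3, 0.
r=0: eigenvector (1, 2, 0).
r=-3: eigenvector (0, -1, 1).
r=-5: eigenvector (0, 1, 0).
P = [[1, 0, 0], [2, -1, 1], [0, 1, 0]], D = diag(0, -3, -5), P⁻¹ = [[1, 0, 0], [0, 0, 1], [-2, 1, 1]].
T³ = P·diag(0, -27, -125)·P⁻¹ = [[0, 0, 0], [250, -125, -98], [0, 0, -27]].
The requested entry is -27.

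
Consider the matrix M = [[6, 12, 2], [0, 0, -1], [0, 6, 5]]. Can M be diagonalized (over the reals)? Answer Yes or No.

Yes

Characteristic polynomial: p(μ) = μ^3 - 11μ^2 + 36μ - 36 = (μ - 6)(μ - 3)(μ - 2).
All 3 eigenvalues are distinct, so M is diagonalizable.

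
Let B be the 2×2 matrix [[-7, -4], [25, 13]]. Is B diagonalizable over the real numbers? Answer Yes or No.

Characteristic polynomial: p(r) = r^2 - 6r + 9 = (r - 3)^2.
r = 3 has algebraic multiplicity 2; rank(B − 3I) = 1, so geometric multiplicity = 1.
Geometric multiplicity < algebraic multiplicity, so B is not diagonalizable.

No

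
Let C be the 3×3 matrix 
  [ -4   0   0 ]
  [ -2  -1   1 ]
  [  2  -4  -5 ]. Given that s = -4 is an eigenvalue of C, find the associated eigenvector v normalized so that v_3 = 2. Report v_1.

1

C + 4I = [[0, 0, 0], [-2, 3, 1], [2, -4, -1]].
Solving (C + 4I)v = 0 gives the eigenspace spanned by (1, 0, 2).
With v_3 = 2, v = (1, 0, 2), so v_1 = 1.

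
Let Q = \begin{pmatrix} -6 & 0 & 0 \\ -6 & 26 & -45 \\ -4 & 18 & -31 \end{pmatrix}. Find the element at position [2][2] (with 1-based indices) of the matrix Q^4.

-2294

Characteristic polynomial: r^3 + 11r^2 + 34r + 24 = (r + 1)(r + 4)(r + 6), so the eigenvalues are -6, -4, -1.
r=-6: eigenvector (1, 3, 2).
r=-4: eigenvector (0, -3, -2).
r=-1: eigenvector (0, 5, 3).
P = [[1, 0, 0], [3, -3, 5], [2, -2, 3]], D = diag(-6, -4, -1), P⁻¹ = [[1, 0, 0], [1, 3, -5], [0, 2, -3]].
Q⁴ = P·diag(1296, 256, 1)·P⁻¹ = [[1296, 0, 0], [3120, -2294, 3825], [2080, -1530, 2551]].
The requested entry is -2294.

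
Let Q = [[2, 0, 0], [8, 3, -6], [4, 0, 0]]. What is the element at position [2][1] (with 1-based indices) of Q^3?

Characteristic polynomial: μ^3 - 5μ^2 + 6μ = μ(μ - 3)(μ - 2), so the eigenvalues are 0, 2, 3.
μ=0: eigenvector (0, 2, 1).
μ=3: eigenvector (0, 1, 0).
μ=2: eigenvector (1, 4, 2).
P = [[0, 0, 1], [2, 1, 4], [1, 0, 2]], D = diag(0, 3, 2), P⁻¹ = [[-2, 0, 1], [0, 1, -2], [1, 0, 0]].
Q³ = P·diag(0, 27, 8)·P⁻¹ = [[8, 0, 0], [32, 27, -54], [16, 0, 0]].
The requested entry is 32.

32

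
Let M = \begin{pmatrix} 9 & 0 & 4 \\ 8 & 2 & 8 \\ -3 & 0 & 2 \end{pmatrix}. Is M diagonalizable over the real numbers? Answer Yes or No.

Yes

Characteristic polynomial: p(μ) = μ^3 - 13μ^2 + 52μ - 60 = (μ - 6)(μ - 5)(μ - 2).
All 3 eigenvalues are distinct, so M is diagonalizable.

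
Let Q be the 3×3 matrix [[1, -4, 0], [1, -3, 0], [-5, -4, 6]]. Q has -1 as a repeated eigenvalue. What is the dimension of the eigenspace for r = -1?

1

Q + 1I = [[2, -4, 0], [1, -2, 0], [-5, -4, 7]].
This matrix has rank 2, so its null space has dimension 3 − 2 = 1.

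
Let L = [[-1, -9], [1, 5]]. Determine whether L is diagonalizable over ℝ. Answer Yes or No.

No

Characteristic polynomial: p(λ) = λ^2 - 4λ + 4 = (λ - 2)^2.
λ = 2 has algebraic multiplicity 2; rank(L − 2I) = 1, so geometric multiplicity = 1.
Geometric multiplicity < algebraic multiplicity, so L is not diagonalizable.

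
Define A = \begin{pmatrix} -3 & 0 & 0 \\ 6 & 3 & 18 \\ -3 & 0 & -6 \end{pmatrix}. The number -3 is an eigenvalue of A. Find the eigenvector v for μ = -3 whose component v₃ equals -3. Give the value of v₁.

3

A + 3I = [[0, 0, 0], [6, 6, 18], [-3, 0, -3]].
Solving (A + 3I)v = 0 gives the eigenspace spanned by (3, 6, -3).
With v₃ = -3, v = (3, 6, -3), so v₁ = 3.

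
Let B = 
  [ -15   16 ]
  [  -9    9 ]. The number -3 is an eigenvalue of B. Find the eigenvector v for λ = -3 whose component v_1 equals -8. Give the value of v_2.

-6

B + 3I = [[-12, 16], [-9, 12]].
Solving (B + 3I)v = 0 gives the eigenspace spanned by (-8, -6).
With v_1 = -8, v = (-8, -6), so v_2 = -6.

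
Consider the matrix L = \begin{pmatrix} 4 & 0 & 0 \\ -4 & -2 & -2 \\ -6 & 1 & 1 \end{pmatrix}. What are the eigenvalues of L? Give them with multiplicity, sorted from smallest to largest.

Characteristic polynomial: p(t) = t^3 - 3t^2 - 4t = t(t - 4)(t + 1).
Roots (with multiplicity): -1, 0, 4.

-1, 0, 4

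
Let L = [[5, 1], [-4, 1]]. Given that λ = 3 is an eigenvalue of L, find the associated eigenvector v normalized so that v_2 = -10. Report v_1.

5

L − 3I = [[2, 1], [-4, -2]].
Solving (L − 3I)v = 0 gives the eigenspace spanned by (5, -10).
With v_2 = -10, v = (5, -10), so v_1 = 5.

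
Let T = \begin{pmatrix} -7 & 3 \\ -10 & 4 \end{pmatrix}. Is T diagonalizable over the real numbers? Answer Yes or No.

Yes

Characteristic polynomial: p(r) = r^2 + 3r + 2 = (r + 1)(r + 2).
All 2 eigenvalues are distinct, so T is diagonalizable.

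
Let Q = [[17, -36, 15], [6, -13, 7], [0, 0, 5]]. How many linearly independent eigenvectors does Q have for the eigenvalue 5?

Q − 5I = [[12, -36, 15], [6, -18, 7], [0, 0, 0]].
This matrix has rank 2, so its null space has dimension 3 − 2 = 1.

1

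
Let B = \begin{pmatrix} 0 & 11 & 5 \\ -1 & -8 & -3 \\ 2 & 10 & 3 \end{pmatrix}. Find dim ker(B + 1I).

B + 1I = [[1, 11, 5], [-1, -7, -3], [2, 10, 4]].
This matrix has rank 2, so its null space has dimension 3 − 2 = 1.

1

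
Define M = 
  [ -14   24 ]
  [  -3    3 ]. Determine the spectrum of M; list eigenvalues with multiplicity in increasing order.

-6, -5

Characteristic polynomial: p(λ) = λ^2 + 11λ + 30 = (λ + 5)(λ + 6).
Roots (with multiplicity): -6, -5.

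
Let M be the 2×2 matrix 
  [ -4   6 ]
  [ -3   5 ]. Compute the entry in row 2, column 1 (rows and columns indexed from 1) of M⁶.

-63

Characteristic polynomial: r^2 - r - 2 = (r - 2)(r + 1), so the eigenvalues are -1, 2.
r=2: eigenvector (-1, -1).
r=-1: eigenvector (2, 1).
P = [[-1, 2], [-1, 1]], D = diag(2, -1), P⁻¹ = [[1, -2], [1, -1]].
M⁶ = P·diag(64, 1)·P⁻¹ = [[-62, 126], [-63, 127]].
The requested entry is -63.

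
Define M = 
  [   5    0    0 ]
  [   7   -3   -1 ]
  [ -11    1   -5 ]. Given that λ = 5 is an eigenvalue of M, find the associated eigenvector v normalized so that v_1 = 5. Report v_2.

M − 5I = [[0, 0, 0], [7, -8, -1], [-11, 1, -10]].
Solving (M − 5I)v = 0 gives the eigenspace spanned by (5, 5, -5).
With v_1 = 5, v = (5, 5, -5), so v_2 = 5.

5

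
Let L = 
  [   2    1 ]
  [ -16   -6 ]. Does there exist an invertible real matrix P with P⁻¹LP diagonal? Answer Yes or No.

Characteristic polynomial: p(t) = t^2 + 4t + 4 = (t + 2)^2.
t = -2 has algebraic multiplicity 2; rank(L + 2I) = 1, so geometric multiplicity = 1.
Geometric multiplicity < algebraic multiplicity, so L is not diagonalizable.

No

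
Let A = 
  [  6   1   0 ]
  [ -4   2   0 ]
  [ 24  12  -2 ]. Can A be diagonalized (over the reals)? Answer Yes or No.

Characteristic polynomial: p(t) = t^3 - 6t^2 + 32 = (t - 4)^2(t + 2).
t = 4 has algebraic multiplicity 2; rank(A − 4I) = 2, so geometric multiplicity = 1.
Geometric multiplicity < algebraic multiplicity, so A is not diagonalizable.

No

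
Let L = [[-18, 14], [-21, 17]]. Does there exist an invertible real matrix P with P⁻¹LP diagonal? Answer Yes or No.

Characteristic polynomial: p(s) = s^2 + s - 12 = (s - 3)(s + 4).
All 2 eigenvalues are distinct, so L is diagonalizable.

Yes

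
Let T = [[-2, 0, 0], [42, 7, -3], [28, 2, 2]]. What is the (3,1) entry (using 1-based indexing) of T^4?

Characteristic polynomial: λ^3 - 7λ^2 + 2λ + 40 = (λ - 5)(λ - 4)(λ + 2), so the eigenvalues are -2, 4, 5.
λ=-2: eigenvector (1, -6, -4).
λ=4: eigenvector (0, -1, -1).
λ=5: eigenvector (0, -3, -2).
P = [[1, 0, 0], [-6, -1, -3], [-4, -1, -2]], D = diag(-2, 4, 5), P⁻¹ = [[1, 0, 0], [0, 2, -3], [-2, -1, 1]].
T⁴ = P·diag(16, 256, 625)·P⁻¹ = [[16, 0, 0], [3654, 1363, -1107], [2436, 738, -482]].
The requested entry is 2436.

2436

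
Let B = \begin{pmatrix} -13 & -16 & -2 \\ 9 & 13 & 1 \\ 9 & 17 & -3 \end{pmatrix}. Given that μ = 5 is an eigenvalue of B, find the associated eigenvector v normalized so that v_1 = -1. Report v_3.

1

B − 5I = [[-18, -16, -2], [9, 8, 1], [9, 17, -8]].
Solving (B − 5I)v = 0 gives the eigenspace spanned by (-1, 1, 1).
With v_1 = -1, v = (-1, 1, 1), so v_3 = 1.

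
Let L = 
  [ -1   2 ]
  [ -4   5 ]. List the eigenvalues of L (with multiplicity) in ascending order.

Characteristic polynomial: p(r) = r^2 - 4r + 3 = (r - 3)(r - 1).
Roots (with multiplicity): 1, 3.

1, 3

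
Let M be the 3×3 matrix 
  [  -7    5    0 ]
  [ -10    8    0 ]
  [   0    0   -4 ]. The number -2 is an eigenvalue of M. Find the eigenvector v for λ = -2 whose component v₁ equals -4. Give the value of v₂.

-4

M + 2I = [[-5, 5, 0], [-10, 10, 0], [0, 0, -2]].
Solving (M + 2I)v = 0 gives the eigenspace spanned by (-4, -4, 0).
With v₁ = -4, v = (-4, -4, 0), so v₂ = -4.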